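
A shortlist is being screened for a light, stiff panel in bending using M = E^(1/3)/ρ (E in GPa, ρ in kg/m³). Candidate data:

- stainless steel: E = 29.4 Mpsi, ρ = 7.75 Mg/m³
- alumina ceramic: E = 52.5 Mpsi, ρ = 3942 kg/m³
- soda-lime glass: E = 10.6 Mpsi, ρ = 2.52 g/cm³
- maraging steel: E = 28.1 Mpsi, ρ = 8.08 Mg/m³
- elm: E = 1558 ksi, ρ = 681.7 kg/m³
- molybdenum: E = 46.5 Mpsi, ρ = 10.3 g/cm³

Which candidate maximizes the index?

Normalizing units and computing the index:
  stainless steel: E = 202.7 GPa, ρ = 7750 kg/m³
  alumina ceramic: E = 362.0 GPa, ρ = 3942 kg/m³
  soda-lime glass: E = 73.08 GPa, ρ = 2520 kg/m³
  maraging steel: E = 193.7 GPa, ρ = 8080 kg/m³
  elm: E = 10.74 GPa, ρ = 681.7 kg/m³
  molybdenum: E = 320.6 GPa, ρ = 10300 kg/m³
  elm: M = 3.24×10⁻³
  alumina ceramic: M = 1.81×10⁻³
  soda-lime glass: M = 1.66×10⁻³
  stainless steel: M = 0.758×10⁻³
  maraging steel: M = 0.716×10⁻³
  molybdenum: M = 0.664×10⁻³
Highest index: elm.

elm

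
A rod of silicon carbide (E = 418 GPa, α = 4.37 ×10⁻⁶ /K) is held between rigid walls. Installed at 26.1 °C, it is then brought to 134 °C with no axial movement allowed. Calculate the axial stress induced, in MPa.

197 MPa

ΔT = 107.9 K. Constrained thermal stress σ = E·α·ΔT = 418.0×10³ MPa × 4.37×10⁻⁶ × 107.9 = 197 MPa (compressive).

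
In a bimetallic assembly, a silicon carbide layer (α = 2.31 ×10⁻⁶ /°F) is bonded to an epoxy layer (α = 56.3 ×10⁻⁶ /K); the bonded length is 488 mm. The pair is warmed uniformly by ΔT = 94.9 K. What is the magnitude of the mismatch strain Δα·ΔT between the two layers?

silicon carbide: α = 2.31×10⁻⁶/°F × 9/5 = 4.16×10⁻⁶/K.
Δα = |4.16 − 56.3|×10⁻⁶/K = 52.1×10⁻⁶/K.
Mismatch strain = Δα·ΔT = 52.1×10⁻⁶ × 94.9 = 4.95×10⁻³.

4.95×10⁻³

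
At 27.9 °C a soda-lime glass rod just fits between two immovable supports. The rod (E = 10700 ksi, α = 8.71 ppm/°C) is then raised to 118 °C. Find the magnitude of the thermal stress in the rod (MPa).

E = 10700 ksi = 73.77 GPa.
ΔT = 90.10 K. Constrained thermal stress σ = E·α·ΔT = 73.77×10³ MPa × 8.71×10⁻⁶ × 90.10 = 57.9 MPa (compressive).

57.9 MPa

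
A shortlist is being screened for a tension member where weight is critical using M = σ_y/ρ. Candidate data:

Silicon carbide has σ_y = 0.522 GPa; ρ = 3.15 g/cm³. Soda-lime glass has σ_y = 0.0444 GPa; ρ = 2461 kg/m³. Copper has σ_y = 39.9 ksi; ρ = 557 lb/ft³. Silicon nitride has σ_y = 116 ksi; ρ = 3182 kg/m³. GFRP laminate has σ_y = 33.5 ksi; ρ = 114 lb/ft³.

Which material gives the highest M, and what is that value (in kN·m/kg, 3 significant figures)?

silicon nitride, M = 251 kN·m/kg

After converting to SI:
  silicon carbide: σ_y = 522.0 MPa, ρ = 3150 kg/m³
  soda-lime glass: σ_y = 44.40 MPa, ρ = 2461 kg/m³
  copper: σ_y = 275.1 MPa, ρ = 8922 kg/m³
  silicon nitride: σ_y = 799.8 MPa, ρ = 3182 kg/m³
  GFRP laminate: σ_y = 231.0 MPa, ρ = 1826 kg/m³
  silicon nitride: M = 251 kN·m/kg
  silicon carbide: M = 166 kN·m/kg
  GFRP laminate: M = 126 kN·m/kg
  copper: M = 30.8 kN·m/kg
  soda-lime glass: M = 18.0 kN·m/kg
Highest index: silicon nitride.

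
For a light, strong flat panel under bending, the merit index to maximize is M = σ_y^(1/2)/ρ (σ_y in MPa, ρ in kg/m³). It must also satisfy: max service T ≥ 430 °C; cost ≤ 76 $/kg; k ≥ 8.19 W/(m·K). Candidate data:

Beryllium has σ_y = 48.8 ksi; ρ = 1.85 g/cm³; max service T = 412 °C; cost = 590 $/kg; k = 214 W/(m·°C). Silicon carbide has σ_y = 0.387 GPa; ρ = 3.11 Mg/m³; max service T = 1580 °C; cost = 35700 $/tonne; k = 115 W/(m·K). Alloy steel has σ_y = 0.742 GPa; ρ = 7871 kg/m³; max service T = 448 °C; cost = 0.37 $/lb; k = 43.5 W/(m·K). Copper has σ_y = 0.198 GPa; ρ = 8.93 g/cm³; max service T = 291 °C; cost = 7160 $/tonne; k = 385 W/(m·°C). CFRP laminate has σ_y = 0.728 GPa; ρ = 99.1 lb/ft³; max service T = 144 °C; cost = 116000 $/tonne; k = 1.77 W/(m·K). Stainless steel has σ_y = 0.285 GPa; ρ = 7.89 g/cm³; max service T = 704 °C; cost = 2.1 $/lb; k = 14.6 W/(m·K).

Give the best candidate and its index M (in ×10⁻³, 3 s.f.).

Screen on constraints: max service T ≥ 430 °C; cost ≤ 76 $/kg; k ≥ 8.19 W/(m·K). Survivors: silicon carbide, alloy steel, stainless steel.
Normalizing units and computing the index:
  silicon carbide: σ_y = 387.0 MPa, ρ = 3110 kg/m³
  alloy steel: σ_y = 742.0 MPa, ρ = 7871 kg/m³
  stainless steel: σ_y = 285.0 MPa, ρ = 7890 kg/m³
  silicon carbide: M = 6.33×10⁻³
  alloy steel: M = 3.46×10⁻³
  stainless steel: M = 2.14×10⁻³
Silicon carbide ranks first.

silicon carbide, M = 6.33×10⁻³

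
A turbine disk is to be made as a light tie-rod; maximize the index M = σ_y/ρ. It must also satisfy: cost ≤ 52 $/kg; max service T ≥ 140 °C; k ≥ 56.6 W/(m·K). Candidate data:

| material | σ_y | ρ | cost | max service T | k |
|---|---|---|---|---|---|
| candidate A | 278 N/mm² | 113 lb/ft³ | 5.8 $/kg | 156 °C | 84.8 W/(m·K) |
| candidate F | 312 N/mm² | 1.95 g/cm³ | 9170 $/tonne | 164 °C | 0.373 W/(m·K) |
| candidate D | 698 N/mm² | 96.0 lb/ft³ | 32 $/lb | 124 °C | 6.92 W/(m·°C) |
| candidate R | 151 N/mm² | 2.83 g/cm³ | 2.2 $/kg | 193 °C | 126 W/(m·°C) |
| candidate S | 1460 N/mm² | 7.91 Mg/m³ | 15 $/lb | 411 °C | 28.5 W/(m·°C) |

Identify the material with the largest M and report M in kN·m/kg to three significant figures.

candidate A, M = 154 kN·m/kg

Screen on constraints: cost ≤ 52 $/kg; max service T ≥ 140 °C; k ≥ 56.6 W/(m·K). Survivors: candidate A, candidate R.
Normalizing units and computing the index:
  candidate A: σ_y = 278.0 MPa, ρ = 1810 kg/m³
  candidate R: σ_y = 151.0 MPa, ρ = 2830 kg/m³
  candidate A: M = 154 kN·m/kg
  candidate R: M = 53.4 kN·m/kg
Candidate A ranks first.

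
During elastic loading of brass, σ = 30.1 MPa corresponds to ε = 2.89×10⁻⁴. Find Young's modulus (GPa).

104 GPa

E = σ/ε = 30.1 MPa / 2.89×10⁻⁴ = 104200 MPa = 104 GPa.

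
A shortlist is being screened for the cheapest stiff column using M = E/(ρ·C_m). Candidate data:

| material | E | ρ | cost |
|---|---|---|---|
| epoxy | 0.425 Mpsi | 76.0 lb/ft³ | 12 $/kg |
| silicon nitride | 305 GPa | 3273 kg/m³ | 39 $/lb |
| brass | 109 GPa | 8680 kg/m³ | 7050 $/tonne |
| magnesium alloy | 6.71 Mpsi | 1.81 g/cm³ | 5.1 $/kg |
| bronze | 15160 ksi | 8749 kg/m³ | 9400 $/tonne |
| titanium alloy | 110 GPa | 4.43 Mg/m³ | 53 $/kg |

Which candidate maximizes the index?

Putting every candidate on a common basis:
  epoxy: E = 2.930 GPa, ρ = 1217 kg/m³, cost = 12.00 $/kg
  silicon nitride: E = 305.0 GPa, ρ = 3273 kg/m³, cost = 85.98 $/kg
  brass: E = 109.0 GPa, ρ = 8680 kg/m³, cost = 7.050 $/kg
  magnesium alloy: E = 46.26 GPa, ρ = 1810 kg/m³, cost = 5.100 $/kg
  bronze: E = 104.5 GPa, ρ = 8749 kg/m³, cost = 9.400 $/kg
  titanium alloy: E = 110.0 GPa, ρ = 4430 kg/m³, cost = 53.00 $/kg
  magnesium alloy: M = 5.01 MN·m per $
  brass: M = 1.78 MN·m per $
  bronze: M = 1.27 MN·m per $
  silicon nitride: M = 1.08 MN·m per $
  titanium alloy: M = 0.469 MN·m per $
  epoxy: M = 0.201 MN·m per $
Magnesium alloy has the largest M.

magnesium alloy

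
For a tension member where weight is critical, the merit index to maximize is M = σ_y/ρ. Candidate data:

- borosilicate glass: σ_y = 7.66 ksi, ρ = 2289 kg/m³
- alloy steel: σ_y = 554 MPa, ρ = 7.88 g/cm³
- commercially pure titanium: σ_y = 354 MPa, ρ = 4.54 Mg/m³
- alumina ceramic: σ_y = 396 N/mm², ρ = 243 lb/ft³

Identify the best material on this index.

Convert each candidate to consistent units, then evaluate M:
  borosilicate glass: σ_y = 52.81 MPa, ρ = 2289 kg/m³
  alloy steel: σ_y = 554.0 MPa, ρ = 7880 kg/m³
  commercially pure titanium: σ_y = 354.0 MPa, ρ = 4540 kg/m³
  alumina ceramic: σ_y = 396.0 MPa, ρ = 3892 kg/m³
  alumina ceramic: M = 102 kN·m/kg
  commercially pure titanium: M = 78.0 kN·m/kg
  alloy steel: M = 70.3 kN·m/kg
  borosilicate glass: M = 23.1 kN·m/kg
Alumina ceramic ranks first.

alumina ceramic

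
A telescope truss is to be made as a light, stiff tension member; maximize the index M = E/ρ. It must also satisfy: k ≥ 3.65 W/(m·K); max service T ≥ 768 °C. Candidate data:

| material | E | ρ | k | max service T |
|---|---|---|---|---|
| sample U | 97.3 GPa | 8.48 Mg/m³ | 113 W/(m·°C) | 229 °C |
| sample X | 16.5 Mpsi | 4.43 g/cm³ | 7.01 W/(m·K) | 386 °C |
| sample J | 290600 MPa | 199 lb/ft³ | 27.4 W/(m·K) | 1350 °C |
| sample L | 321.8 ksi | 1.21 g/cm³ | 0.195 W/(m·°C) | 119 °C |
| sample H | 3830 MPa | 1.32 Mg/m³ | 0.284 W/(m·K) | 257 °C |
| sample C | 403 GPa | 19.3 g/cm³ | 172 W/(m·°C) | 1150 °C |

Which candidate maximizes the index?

Screen on constraints: k ≥ 3.65 W/(m·K); max service T ≥ 768 °C. Survivors: sample J, sample C.
Putting every candidate on a common basis:
  sample J: E = 290.6 GPa, ρ = 3188 kg/m³
  sample C: E = 403.0 GPa, ρ = 19300 kg/m³
  sample J: M = 91.2 MN·m/kg
  sample C: M = 20.9 MN·m/kg
The maximum is for sample J.

sample J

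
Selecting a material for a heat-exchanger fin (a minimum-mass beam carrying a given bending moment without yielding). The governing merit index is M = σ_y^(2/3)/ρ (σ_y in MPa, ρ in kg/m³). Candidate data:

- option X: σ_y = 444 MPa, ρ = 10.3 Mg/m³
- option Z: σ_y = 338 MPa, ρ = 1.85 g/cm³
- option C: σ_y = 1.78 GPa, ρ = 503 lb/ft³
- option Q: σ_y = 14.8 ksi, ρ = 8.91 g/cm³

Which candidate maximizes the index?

option Z

After converting to SI:
  option X: σ_y = 444.0 MPa, ρ = 10300 kg/m³
  option Z: σ_y = 338.0 MPa, ρ = 1850 kg/m³
  option C: σ_y = 1780 MPa, ρ = 8057 kg/m³
  option Q: σ_y = 102.0 MPa, ρ = 8910 kg/m³
  option Z: M = 26.2×10⁻³
  option C: M = 18.2×10⁻³
  option X: M = 5.65×10⁻³
  option Q: M = 2.45×10⁻³
The maximum is for option Z.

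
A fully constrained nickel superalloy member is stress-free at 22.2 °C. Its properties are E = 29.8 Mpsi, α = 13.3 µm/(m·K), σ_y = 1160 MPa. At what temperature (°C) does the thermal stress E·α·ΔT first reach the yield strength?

E = 29.8 Mpsi = 205.5 GPa.
E·α·ΔT = 1160 MPa ⇒ ΔT = 1160 / (205.5×10³ × 13.3×10⁻⁶) = 424.5 K.
T = 22.2 + 424.5 = 446.7 °C.

447 °C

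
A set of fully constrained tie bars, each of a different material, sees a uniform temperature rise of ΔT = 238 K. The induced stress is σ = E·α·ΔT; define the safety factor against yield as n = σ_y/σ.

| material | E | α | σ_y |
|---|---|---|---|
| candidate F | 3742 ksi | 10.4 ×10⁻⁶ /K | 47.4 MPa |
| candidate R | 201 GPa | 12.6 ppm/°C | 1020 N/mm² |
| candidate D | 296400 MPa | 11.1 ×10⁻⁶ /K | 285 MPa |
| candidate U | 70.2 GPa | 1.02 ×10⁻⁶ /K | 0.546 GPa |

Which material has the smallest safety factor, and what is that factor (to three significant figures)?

In consistent units (E in GPa, α in ×10⁻⁶/K, σ_y in MPa):
  candidate F: E = 25.80, α = 10.4, σ_y = 47.40 → σ = 63.9 MPa, n = 0.742
  candidate R: E = 201.0, α = 12.6, σ_y = 1020 → σ = 603 MPa, n = 1.69
  candidate D: E = 296.4, α = 11.1, σ_y = 285.0 → σ = 783 MPa, n = 0.364
  candidate U: E = 70.20, α = 1.02, σ_y = 546.0 → σ = 17.0 MPa, n = 32.0
The minimum is candidate D at n = 0.364.

candidate D, n = 0.364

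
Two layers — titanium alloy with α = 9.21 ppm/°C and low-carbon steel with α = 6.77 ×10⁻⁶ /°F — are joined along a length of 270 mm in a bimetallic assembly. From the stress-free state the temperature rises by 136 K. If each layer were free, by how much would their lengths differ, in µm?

low-carbon steel: α = 6.77×10⁻⁶/°F × 9/5 = 12.2×10⁻⁶/K.
Δα = |9.21 − 12.2|×10⁻⁶/K = 2.98×10⁻⁶/K.
ΔL_mismatch = Δα·L·ΔT = 2.98×10⁻⁶ × 270.0 mm × 136.0 K = 109 µm.

109 µm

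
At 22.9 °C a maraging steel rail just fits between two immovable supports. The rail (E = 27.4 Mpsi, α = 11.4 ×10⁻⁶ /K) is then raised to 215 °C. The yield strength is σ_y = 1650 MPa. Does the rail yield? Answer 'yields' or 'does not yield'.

does not yield

E = 27.4 Mpsi = 188.9 GPa.
ΔT = 192.1 K. Constrained thermal stress σ = E·α·ΔT = 188.9×10³ MPa × 11.4×10⁻⁶ × 192.1 = 414 MPa (compressive).
Compare to σ_y = 1650 MPa: σ < σ_y, so it does not yield.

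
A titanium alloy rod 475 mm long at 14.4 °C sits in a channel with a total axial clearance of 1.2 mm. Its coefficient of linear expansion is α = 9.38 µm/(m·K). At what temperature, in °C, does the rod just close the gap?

α·L₀·ΔT = 1.2 mm ⇒ ΔT = 1.2 / (9.38×10⁻⁶ × 475.0) = 269.3 K.
T = 14.4 + 269.3 = 283.7 °C.

284 °C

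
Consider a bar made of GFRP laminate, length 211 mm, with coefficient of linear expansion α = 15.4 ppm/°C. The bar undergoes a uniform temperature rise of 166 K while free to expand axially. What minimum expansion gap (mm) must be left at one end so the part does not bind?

0.539 mm

ΔL = α·L₀·ΔT = 15.4×10⁻⁶ × 211 mm × 166.0 K = 0.539 mm.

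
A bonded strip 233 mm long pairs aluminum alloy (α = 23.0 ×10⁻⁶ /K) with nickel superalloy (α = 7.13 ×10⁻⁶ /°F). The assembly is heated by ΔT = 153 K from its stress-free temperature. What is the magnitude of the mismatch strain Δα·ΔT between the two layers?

nickel superalloy: α = 7.13×10⁻⁶/°F × 9/5 = 12.8×10⁻⁶/K.
Δα = |23.0 − 12.8|×10⁻⁶/K = 10.2×10⁻⁶/K.
Mismatch strain = Δα·ΔT = 10.2×10⁻⁶ × 153.0 = 1.56×10⁻³.

1.56×10⁻³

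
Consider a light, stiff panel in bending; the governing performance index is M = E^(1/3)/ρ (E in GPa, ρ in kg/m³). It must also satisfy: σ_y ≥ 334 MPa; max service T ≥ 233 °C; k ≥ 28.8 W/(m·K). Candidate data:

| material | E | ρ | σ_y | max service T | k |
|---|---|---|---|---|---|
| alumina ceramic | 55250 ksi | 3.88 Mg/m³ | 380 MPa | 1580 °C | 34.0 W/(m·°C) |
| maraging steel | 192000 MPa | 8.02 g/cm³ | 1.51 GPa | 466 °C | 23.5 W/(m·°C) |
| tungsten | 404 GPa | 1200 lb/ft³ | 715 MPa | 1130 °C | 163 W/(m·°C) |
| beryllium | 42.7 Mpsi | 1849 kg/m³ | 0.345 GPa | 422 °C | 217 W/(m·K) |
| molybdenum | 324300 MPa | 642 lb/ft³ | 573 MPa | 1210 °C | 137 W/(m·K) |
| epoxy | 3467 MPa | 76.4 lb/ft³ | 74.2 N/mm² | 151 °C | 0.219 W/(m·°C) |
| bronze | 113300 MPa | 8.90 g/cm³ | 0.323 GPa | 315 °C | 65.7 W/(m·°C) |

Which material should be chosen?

beryllium

Screen on constraints: σ_y ≥ 334 MPa; max service T ≥ 233 °C; k ≥ 28.8 W/(m·K). Survivors: alumina ceramic, tungsten, beryllium, molybdenum.
Normalizing units and computing the index:
  alumina ceramic: E = 380.9 GPa, ρ = 3880 kg/m³
  tungsten: E = 404.0 GPa, ρ = 19220 kg/m³
  beryllium: E = 294.4 GPa, ρ = 1849 kg/m³
  molybdenum: E = 324.3 GPa, ρ = 10280 kg/m³
  beryllium: M = 3.60×10⁻³
  alumina ceramic: M = 1.87×10⁻³
  molybdenum: M = 0.668×10⁻³
  tungsten: M = 0.385×10⁻³
Beryllium has the largest M.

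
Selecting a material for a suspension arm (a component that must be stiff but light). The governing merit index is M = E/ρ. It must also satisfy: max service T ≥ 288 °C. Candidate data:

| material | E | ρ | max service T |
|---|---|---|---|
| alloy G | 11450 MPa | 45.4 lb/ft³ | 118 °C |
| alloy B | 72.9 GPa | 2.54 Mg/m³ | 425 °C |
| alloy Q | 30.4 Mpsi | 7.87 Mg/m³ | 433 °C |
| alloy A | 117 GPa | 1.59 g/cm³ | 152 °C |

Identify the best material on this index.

Screen on constraints: max service T ≥ 288 °C. Survivors: alloy B, alloy Q.
Normalizing units and computing the index:
  alloy B: E = 72.90 GPa, ρ = 2540 kg/m³
  alloy Q: E = 209.6 GPa, ρ = 7870 kg/m³
  alloy B: M = 28.7 MN·m/kg
  alloy Q: M = 26.6 MN·m/kg
The maximum is for alloy B.

alloy B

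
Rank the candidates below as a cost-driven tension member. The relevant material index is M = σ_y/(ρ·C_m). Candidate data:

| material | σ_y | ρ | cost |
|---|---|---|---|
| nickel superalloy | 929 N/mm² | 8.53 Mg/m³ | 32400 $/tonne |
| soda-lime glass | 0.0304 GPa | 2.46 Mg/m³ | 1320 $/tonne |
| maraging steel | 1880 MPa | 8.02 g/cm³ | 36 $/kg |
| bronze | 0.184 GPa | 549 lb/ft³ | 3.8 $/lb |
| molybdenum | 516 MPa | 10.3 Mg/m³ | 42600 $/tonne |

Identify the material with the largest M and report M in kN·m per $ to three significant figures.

Convert each candidate to consistent units, then evaluate M:
  nickel superalloy: σ_y = 929.0 MPa, ρ = 8530 kg/m³, cost = 32.40 $/kg
  soda-lime glass: σ_y = 30.40 MPa, ρ = 2460 kg/m³, cost = 1.320 $/kg
  maraging steel: σ_y = 1880 MPa, ρ = 8020 kg/m³, cost = 36.00 $/kg
  bronze: σ_y = 184.0 MPa, ρ = 8794 kg/m³, cost = 8.377 $/kg
  molybdenum: σ_y = 516.0 MPa, ρ = 10300 kg/m³, cost = 42.60 $/kg
  soda-lime glass: M = 9.36 kN·m per $
  maraging steel: M = 6.51 kN·m per $
  nickel superalloy: M = 3.36 kN·m per $
  bronze: M = 2.50 kN·m per $
  molybdenum: M = 1.18 kN·m per $
The maximum is for soda-lime glass.

soda-lime glass, M = 9.36 kN·m per $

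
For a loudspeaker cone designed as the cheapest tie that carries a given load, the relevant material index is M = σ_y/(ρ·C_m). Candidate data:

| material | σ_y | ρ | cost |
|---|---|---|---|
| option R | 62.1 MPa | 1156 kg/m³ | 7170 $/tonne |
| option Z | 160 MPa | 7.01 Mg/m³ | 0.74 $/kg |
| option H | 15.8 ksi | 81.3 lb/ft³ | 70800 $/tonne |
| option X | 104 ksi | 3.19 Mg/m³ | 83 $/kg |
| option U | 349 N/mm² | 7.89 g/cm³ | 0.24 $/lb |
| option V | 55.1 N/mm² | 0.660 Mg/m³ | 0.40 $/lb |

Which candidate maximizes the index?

Putting every candidate on a common basis:
  option R: σ_y = 62.10 MPa, ρ = 1156 kg/m³, cost = 7.170 $/kg
  option Z: σ_y = 160.0 MPa, ρ = 7010 kg/m³, cost = 0.7400 $/kg
  option H: σ_y = 108.9 MPa, ρ = 1302 kg/m³, cost = 70.80 $/kg
  option X: σ_y = 717.1 MPa, ρ = 3190 kg/m³, cost = 83.00 $/kg
  option U: σ_y = 349.0 MPa, ρ = 7890 kg/m³, cost = 0.5291 $/kg
  option V: σ_y = 55.10 MPa, ρ = 660.0 kg/m³, cost = 0.8818 $/kg
  option V: M = 94.7 kN·m per $
  option U: M = 83.6 kN·m per $
  option Z: M = 30.8 kN·m per $
  option R: M = 7.49 kN·m per $
  option X: M = 2.71 kN·m per $
  option H: M = 1.18 kN·m per $
Highest index: option V.

option V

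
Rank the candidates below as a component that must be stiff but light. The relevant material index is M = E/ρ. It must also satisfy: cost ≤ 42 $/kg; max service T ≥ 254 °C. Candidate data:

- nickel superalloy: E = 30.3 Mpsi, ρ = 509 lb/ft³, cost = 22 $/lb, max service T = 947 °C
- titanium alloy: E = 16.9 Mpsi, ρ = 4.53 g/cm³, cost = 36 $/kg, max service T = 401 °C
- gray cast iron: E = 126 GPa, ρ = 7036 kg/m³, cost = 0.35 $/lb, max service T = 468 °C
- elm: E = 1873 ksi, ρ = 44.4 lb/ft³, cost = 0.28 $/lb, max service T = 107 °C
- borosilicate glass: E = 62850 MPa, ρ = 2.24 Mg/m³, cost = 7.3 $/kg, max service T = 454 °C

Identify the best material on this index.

Screen on constraints: cost ≤ 42 $/kg; max service T ≥ 254 °C. Survivors: titanium alloy, gray cast iron, borosilicate glass.
In SI units:
  titanium alloy: E = 116.5 GPa, ρ = 4530 kg/m³
  gray cast iron: E = 126.0 GPa, ρ = 7036 kg/m³
  borosilicate glass: E = 62.85 GPa, ρ = 2240 kg/m³
  borosilicate glass: M = 28.1 MN·m/kg
  titanium alloy: M = 25.7 MN·m/kg
  gray cast iron: M = 17.9 MN·m/kg
Highest index: borosilicate glass.

borosilicate glass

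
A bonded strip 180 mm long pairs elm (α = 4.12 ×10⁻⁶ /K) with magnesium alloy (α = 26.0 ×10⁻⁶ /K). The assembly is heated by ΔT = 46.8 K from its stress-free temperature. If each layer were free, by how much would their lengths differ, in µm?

184 µm

Δα = |4.12 − 26.0|×10⁻⁶/K = 21.9×10⁻⁶/K.
ΔL_mismatch = Δα·L·ΔT = 21.9×10⁻⁶ × 180.0 mm × 46.8 K = 184 µm.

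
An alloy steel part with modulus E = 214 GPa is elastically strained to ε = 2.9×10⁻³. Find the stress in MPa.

621 MPa

σ = E·ε = 214000 MPa × 2.9×10⁻³ = 621 MPa.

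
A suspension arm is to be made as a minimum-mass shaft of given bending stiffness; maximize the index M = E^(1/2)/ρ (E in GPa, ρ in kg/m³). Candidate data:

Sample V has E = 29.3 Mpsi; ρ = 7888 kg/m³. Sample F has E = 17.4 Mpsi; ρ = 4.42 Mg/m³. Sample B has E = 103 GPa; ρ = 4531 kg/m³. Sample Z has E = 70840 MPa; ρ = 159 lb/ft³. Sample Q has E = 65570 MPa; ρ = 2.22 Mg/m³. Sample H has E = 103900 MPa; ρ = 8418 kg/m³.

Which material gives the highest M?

Normalizing units and computing the index:
  sample V: E = 202.0 GPa, ρ = 7888 kg/m³
  sample F: E = 120.0 GPa, ρ = 4420 kg/m³
  sample B: E = 103.0 GPa, ρ = 4531 kg/m³
  sample Z: E = 70.84 GPa, ρ = 2547 kg/m³
  sample Q: E = 65.57 GPa, ρ = 2220 kg/m³
  sample H: E = 103.9 GPa, ρ = 8418 kg/m³
  sample Q: M = 3.65×10⁻³
  sample Z: M = 3.30×10⁻³
  sample F: M = 2.48×10⁻³
  sample B: M = 2.24×10⁻³
  sample V: M = 1.80×10⁻³
  sample H: M = 1.21×10⁻³
Highest index: sample Q.

sample Q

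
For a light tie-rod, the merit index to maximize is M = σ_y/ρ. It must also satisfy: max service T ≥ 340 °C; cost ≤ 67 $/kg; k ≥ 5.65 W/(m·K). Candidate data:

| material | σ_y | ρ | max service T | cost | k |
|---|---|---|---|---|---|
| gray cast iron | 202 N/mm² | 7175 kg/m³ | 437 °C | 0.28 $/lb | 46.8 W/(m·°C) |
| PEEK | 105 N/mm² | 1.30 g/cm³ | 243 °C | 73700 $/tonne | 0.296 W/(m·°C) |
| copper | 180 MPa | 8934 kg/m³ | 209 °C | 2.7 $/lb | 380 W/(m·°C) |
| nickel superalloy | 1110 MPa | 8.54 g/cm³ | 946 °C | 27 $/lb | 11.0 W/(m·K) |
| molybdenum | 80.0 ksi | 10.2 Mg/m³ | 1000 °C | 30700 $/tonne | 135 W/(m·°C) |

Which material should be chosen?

nickel superalloy

Screen on constraints: max service T ≥ 340 °C; cost ≤ 67 $/kg; k ≥ 5.65 W/(m·K). Survivors: gray cast iron, nickel superalloy, molybdenum.
Putting every candidate on a common basis:
  gray cast iron: σ_y = 202.0 MPa, ρ = 7175 kg/m³
  nickel superalloy: σ_y = 1110 MPa, ρ = 8540 kg/m³
  molybdenum: σ_y = 551.6 MPa, ρ = 10200 kg/m³
  nickel superalloy: M = 130 kN·m/kg
  molybdenum: M = 54.1 kN·m/kg
  gray cast iron: M = 28.2 kN·m/kg
Nickel superalloy has the largest M.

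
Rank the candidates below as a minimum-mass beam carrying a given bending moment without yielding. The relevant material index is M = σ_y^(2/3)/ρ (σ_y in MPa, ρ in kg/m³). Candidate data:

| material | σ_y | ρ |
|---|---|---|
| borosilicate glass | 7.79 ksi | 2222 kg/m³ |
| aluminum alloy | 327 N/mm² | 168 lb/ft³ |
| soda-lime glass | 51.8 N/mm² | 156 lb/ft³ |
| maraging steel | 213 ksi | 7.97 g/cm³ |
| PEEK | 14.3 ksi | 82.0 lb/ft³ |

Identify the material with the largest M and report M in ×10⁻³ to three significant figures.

Convert each candidate to consistent units, then evaluate M:
  borosilicate glass: σ_y = 53.71 MPa, ρ = 2222 kg/m³
  aluminum alloy: σ_y = 327.0 MPa, ρ = 2691 kg/m³
  soda-lime glass: σ_y = 51.80 MPa, ρ = 2499 kg/m³
  maraging steel: σ_y = 1469 MPa, ρ = 7970 kg/m³
  PEEK: σ_y = 98.60 MPa, ρ = 1314 kg/m³
  aluminum alloy: M = 17.6×10⁻³
  PEEK: M = 16.2×10⁻³
  maraging steel: M = 16.2×10⁻³
  borosilicate glass: M = 6.41×10⁻³
  soda-lime glass: M = 5.56×10⁻³
Aluminum alloy has the largest M.

aluminum alloy, M = 17.6×10⁻³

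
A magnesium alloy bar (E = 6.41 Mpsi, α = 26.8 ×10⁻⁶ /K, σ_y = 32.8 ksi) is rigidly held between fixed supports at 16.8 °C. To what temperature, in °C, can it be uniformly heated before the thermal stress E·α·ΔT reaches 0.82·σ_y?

173 °C

E = 6.41 Mpsi = 44.20 GPa.
σ_y = 32.8 ksi = 226.1 MPa.
E·α·ΔT = 185.4 MPa ⇒ ΔT = 185.4 / (44.20×10³ × 26.8×10⁻⁶) = 156.6 K.
T = 16.8 + 156.6 = 173.4 °C.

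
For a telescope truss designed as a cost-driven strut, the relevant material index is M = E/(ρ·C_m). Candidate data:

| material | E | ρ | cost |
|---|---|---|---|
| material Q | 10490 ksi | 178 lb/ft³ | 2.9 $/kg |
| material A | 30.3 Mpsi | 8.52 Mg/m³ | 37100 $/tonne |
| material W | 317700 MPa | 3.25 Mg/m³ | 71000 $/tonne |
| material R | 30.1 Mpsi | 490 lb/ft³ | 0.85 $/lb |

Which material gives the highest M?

material R

In SI units:
  material Q: E = 72.33 GPa, ρ = 2851 kg/m³, cost = 2.900 $/kg
  material A: E = 208.9 GPa, ρ = 8520 kg/m³, cost = 37.10 $/kg
  material W: E = 317.7 GPa, ρ = 3250 kg/m³, cost = 71.00 $/kg
  material R: E = 207.5 GPa, ρ = 7849 kg/m³, cost = 1.874 $/kg
  material R: M = 14.1 MN·m per $
  material Q: M = 8.75 MN·m per $
  material W: M = 1.38 MN·m per $
  material A: M = 0.661 MN·m per $
The maximum is for material R.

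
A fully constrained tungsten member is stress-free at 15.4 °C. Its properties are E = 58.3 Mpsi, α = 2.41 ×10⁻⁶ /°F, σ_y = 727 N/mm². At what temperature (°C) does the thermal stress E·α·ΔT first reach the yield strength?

E = 58.3 Mpsi = 402.0 GPa.
α = 2.41×10⁻⁶/°F × 9/5 = 4.34×10⁻⁶/K.
σ_y = 727 N/mm² = 727.0 MPa.
E·α·ΔT = 727.0 MPa ⇒ ΔT = 727.0 / (402.0×10³ × 4.34×10⁻⁶) = 416.9 K.
T = 15.4 + 416.9 = 432.3 °C.

432 °C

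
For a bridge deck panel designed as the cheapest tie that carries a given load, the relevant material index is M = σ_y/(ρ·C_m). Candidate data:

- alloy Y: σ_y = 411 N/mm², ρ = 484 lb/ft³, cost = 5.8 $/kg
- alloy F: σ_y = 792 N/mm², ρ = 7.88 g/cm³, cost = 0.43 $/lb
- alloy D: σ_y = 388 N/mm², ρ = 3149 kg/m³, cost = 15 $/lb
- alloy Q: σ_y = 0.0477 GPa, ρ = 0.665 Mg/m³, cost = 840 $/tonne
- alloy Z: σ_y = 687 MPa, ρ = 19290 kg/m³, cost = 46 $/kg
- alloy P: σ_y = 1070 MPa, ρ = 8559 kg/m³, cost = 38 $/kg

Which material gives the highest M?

Normalizing units and computing the index:
  alloy Y: σ_y = 411.0 MPa, ρ = 7753 kg/m³, cost = 5.800 $/kg
  alloy F: σ_y = 792.0 MPa, ρ = 7880 kg/m³, cost = 0.9480 $/kg
  alloy D: σ_y = 388.0 MPa, ρ = 3149 kg/m³, cost = 33.07 $/kg
  alloy Q: σ_y = 47.70 MPa, ρ = 665.0 kg/m³, cost = 0.8400 $/kg
  alloy Z: σ_y = 687.0 MPa, ρ = 19290 kg/m³, cost = 46.00 $/kg
  alloy P: σ_y = 1070 MPa, ρ = 8559 kg/m³, cost = 38.00 $/kg
  alloy F: M = 106 kN·m per $
  alloy Q: M = 85.4 kN·m per $
  alloy Y: M = 9.14 kN·m per $
  alloy D: M = 3.73 kN·m per $
  alloy P: M = 3.29 kN·m per $
  alloy Z: M = 0.774 kN·m per $
Alloy F ranks first.

alloy F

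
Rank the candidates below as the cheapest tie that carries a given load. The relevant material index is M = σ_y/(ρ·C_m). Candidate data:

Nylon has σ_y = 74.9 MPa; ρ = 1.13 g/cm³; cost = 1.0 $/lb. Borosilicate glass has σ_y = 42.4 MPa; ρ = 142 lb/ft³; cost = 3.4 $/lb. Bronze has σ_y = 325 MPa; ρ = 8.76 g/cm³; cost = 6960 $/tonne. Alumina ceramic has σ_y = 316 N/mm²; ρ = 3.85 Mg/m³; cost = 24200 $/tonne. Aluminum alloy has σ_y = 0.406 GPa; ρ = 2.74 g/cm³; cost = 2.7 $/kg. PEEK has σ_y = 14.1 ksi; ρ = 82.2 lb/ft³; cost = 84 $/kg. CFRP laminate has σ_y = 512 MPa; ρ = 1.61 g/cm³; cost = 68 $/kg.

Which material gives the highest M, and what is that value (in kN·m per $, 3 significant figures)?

After converting to SI:
  nylon: σ_y = 74.90 MPa, ρ = 1130 kg/m³, cost = 2.205 $/kg
  borosilicate glass: σ_y = 42.40 MPa, ρ = 2275 kg/m³, cost = 7.496 $/kg
  bronze: σ_y = 325.0 MPa, ρ = 8760 kg/m³, cost = 6.960 $/kg
  alumina ceramic: σ_y = 316.0 MPa, ρ = 3850 kg/m³, cost = 24.20 $/kg
  aluminum alloy: σ_y = 406.0 MPa, ρ = 2740 kg/m³, cost = 2.700 $/kg
  PEEK: σ_y = 97.22 MPa, ρ = 1317 kg/m³, cost = 84.00 $/kg
  CFRP laminate: σ_y = 512.0 MPa, ρ = 1610 kg/m³, cost = 68.00 $/kg
  aluminum alloy: M = 54.9 kN·m per $
  nylon: M = 30.1 kN·m per $
  bronze: M = 5.33 kN·m per $
  CFRP laminate: M = 4.68 kN·m per $
  alumina ceramic: M = 3.39 kN·m per $
  borosilicate glass: M = 2.49 kN·m per $
  PEEK: M = 0.879 kN·m per $
Aluminum alloy has the largest M.

aluminum alloy, M = 54.9 kN·m per $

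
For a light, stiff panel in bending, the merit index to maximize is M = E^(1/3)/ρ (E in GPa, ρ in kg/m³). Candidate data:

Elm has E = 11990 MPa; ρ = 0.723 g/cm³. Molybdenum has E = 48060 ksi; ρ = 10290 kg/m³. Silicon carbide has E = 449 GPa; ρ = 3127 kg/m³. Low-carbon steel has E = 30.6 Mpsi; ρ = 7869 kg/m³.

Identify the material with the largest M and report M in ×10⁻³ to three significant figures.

Putting every candidate on a common basis:
  elm: E = 11.99 GPa, ρ = 723.0 kg/m³
  molybdenum: E = 331.4 GPa, ρ = 10290 kg/m³
  silicon carbide: E = 449.0 GPa, ρ = 3127 kg/m³
  low-carbon steel: E = 211.0 GPa, ρ = 7869 kg/m³
  elm: M = 3.17×10⁻³
  silicon carbide: M = 2.45×10⁻³
  low-carbon steel: M = 0.757×10⁻³
  molybdenum: M = 0.672×10⁻³
Elm ranks first.

elm, M = 3.17×10⁻³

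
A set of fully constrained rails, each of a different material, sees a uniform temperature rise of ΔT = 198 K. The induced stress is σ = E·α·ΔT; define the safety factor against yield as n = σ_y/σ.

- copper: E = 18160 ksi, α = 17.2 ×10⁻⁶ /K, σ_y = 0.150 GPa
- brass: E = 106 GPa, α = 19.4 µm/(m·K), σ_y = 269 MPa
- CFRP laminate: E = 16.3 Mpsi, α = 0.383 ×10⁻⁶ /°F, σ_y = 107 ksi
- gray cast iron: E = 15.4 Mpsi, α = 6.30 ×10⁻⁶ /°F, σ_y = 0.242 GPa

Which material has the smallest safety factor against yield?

copper

Converting E to GPa, α to ×10⁻⁶/K, σ_y to MPa, then σ and n for each:
  copper: E = 125.2, α = 17.2, σ_y = 150.0 → σ = 426 MPa, n = 0.352
  brass: E = 106.0, α = 19.4, σ_y = 269.0 → σ = 407 MPa, n = 0.661
  CFRP laminate: E = 112.4, α = 0.689, σ_y = 737.7 → σ = 15.3 MPa, n = 48.1
  gray cast iron: E = 106.2, α = 11.3, σ_y = 242.0 → σ = 238 MPa, n = 1.02
The minimum is copper at n = 0.352.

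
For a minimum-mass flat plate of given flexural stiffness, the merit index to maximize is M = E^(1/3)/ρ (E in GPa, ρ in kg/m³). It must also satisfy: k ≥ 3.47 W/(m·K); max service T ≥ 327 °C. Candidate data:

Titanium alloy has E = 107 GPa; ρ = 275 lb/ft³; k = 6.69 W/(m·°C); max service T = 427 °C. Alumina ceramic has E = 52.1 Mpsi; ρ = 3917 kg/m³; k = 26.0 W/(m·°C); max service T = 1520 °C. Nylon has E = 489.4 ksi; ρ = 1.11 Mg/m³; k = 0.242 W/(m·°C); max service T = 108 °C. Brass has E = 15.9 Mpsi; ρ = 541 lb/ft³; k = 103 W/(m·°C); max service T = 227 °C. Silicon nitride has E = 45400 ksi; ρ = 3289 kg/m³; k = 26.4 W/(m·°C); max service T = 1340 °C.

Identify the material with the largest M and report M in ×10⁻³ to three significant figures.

Screen on constraints: k ≥ 3.47 W/(m·K); max service T ≥ 327 °C. Survivors: titanium alloy, alumina ceramic, silicon nitride.
In SI units:
  titanium alloy: E = 107.0 GPa, ρ = 4405 kg/m³
  alumina ceramic: E = 359.2 GPa, ρ = 3917 kg/m³
  silicon nitride: E = 313.0 GPa, ρ = 3289 kg/m³
  silicon nitride: M = 2.06×10⁻³
  alumina ceramic: M = 1.81×10⁻³
  titanium alloy: M = 1.08×10⁻³
The maximum is for silicon nitride.

silicon nitride, M = 2.06×10⁻³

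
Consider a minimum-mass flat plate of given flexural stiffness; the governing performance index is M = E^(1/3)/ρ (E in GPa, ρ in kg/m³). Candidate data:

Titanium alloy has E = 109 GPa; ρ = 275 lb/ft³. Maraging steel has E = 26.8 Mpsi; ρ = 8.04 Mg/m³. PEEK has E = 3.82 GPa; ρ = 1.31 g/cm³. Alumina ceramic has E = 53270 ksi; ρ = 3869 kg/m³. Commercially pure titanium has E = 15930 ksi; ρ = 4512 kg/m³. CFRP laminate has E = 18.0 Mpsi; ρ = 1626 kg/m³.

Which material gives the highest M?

CFRP laminate

Putting every candidate on a common basis:
  titanium alloy: E = 109.0 GPa, ρ = 4405 kg/m³
  maraging steel: E = 184.8 GPa, ρ = 8040 kg/m³
  PEEK: E = 3.820 GPa, ρ = 1310 kg/m³
  alumina ceramic: E = 367.3 GPa, ρ = 3869 kg/m³
  commercially pure titanium: E = 109.8 GPa, ρ = 4512 kg/m³
  CFRP laminate: E = 124.1 GPa, ρ = 1626 kg/m³
  CFRP laminate: M = 3.07×10⁻³
  alumina ceramic: M = 1.85×10⁻³
  PEEK: M = 1.19×10⁻³
  titanium alloy: M = 1.08×10⁻³
  commercially pure titanium: M = 1.06×10⁻³
  maraging steel: M = 0.708×10⁻³
CFRP laminate has the largest M.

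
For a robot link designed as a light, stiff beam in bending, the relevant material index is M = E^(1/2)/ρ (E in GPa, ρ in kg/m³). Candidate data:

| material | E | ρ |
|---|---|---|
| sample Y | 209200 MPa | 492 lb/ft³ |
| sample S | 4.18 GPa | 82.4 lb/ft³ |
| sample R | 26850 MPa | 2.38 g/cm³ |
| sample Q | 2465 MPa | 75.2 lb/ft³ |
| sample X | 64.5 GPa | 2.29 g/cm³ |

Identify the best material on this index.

sample X

In SI units:
  sample Y: E = 209.2 GPa, ρ = 7881 kg/m³
  sample S: E = 4.180 GPa, ρ = 1320 kg/m³
  sample R: E = 26.85 GPa, ρ = 2380 kg/m³
  sample Q: E = 2.465 GPa, ρ = 1205 kg/m³
  sample X: E = 64.50 GPa, ρ = 2290 kg/m³
  sample X: M = 3.51×10⁻³
  sample R: M = 2.18×10⁻³
  sample Y: M = 1.84×10⁻³
  sample S: M = 1.55×10⁻³
  sample Q: M = 1.30×10⁻³
Sample X ranks first.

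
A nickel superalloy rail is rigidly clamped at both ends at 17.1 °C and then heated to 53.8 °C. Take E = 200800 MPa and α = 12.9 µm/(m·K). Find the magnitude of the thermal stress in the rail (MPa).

E = 200800 MPa = 200.8 GPa.
ΔT = 36.70 K. Constrained thermal stress σ = E·α·ΔT = 200.8×10³ MPa × 12.9×10⁻⁶ × 36.70 = 95.1 MPa (compressive).

95.1 MPa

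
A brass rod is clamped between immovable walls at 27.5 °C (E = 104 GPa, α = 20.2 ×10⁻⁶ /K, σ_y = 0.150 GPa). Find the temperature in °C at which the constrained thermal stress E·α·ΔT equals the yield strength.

σ_y = 0.150 GPa = 150.0 MPa.
E·α·ΔT = 150.0 MPa ⇒ ΔT = 150.0 / (104.0×10³ × 20.2×10⁻⁶) = 71.40 K.
T = 27.5 + 71.40 = 98.90 °C.

98.9 °C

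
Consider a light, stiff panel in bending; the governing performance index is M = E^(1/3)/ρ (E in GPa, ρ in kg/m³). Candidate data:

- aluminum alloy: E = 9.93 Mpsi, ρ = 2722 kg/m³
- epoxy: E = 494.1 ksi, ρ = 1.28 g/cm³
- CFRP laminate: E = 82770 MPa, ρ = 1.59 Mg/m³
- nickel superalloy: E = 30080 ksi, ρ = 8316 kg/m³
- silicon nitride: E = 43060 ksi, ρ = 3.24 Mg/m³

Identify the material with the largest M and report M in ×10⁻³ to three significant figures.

CFRP laminate, M = 2.74×10⁻³

Putting every candidate on a common basis:
  aluminum alloy: E = 68.46 GPa, ρ = 2722 kg/m³
  epoxy: E = 3.407 GPa, ρ = 1280 kg/m³
  CFRP laminate: E = 82.77 GPa, ρ = 1590 kg/m³
  nickel superalloy: E = 207.4 GPa, ρ = 8316 kg/m³
  silicon nitride: E = 296.9 GPa, ρ = 3240 kg/m³
  CFRP laminate: M = 2.74×10⁻³
  silicon nitride: M = 2.06×10⁻³
  aluminum alloy: M = 1.50×10⁻³
  epoxy: M = 1.18×10⁻³
  nickel superalloy: M = 0.712×10⁻³
Highest index: CFRP laminate.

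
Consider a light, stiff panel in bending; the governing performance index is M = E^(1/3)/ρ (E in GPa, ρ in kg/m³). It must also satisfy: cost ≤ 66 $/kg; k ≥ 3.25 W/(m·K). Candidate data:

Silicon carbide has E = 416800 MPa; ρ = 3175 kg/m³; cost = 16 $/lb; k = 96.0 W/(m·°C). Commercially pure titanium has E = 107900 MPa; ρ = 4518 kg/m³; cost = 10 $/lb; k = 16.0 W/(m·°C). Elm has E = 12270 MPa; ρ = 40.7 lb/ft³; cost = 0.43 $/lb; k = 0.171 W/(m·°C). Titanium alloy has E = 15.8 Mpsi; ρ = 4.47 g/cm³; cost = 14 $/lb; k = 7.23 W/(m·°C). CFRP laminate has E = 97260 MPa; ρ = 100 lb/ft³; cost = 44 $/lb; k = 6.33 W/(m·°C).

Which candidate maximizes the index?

silicon carbide

Screen on constraints: cost ≤ 66 $/kg; k ≥ 3.25 W/(m·K). Survivors: silicon carbide, commercially pure titanium, titanium alloy.
After converting to SI:
  silicon carbide: E = 416.8 GPa, ρ = 3175 kg/m³
  commercially pure titanium: E = 107.9 GPa, ρ = 4518 kg/m³
  titanium alloy: E = 108.9 GPa, ρ = 4470 kg/m³
  silicon carbide: M = 2.35×10⁻³
  titanium alloy: M = 1.07×10⁻³
  commercially pure titanium: M = 1.05×10⁻³
The maximum is for silicon carbide.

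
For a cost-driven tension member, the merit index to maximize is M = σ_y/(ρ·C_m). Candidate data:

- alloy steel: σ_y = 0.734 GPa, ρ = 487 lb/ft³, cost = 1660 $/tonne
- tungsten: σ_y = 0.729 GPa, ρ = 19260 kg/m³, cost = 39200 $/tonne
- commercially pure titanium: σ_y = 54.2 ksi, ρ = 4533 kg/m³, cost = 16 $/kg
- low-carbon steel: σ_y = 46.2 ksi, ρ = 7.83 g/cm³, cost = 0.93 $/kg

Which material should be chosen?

alloy steel

Normalizing units and computing the index:
  alloy steel: σ_y = 734.0 MPa, ρ = 7801 kg/m³, cost = 1.660 $/kg
  tungsten: σ_y = 729.0 MPa, ρ = 19260 kg/m³, cost = 39.20 $/kg
  commercially pure titanium: σ_y = 373.7 MPa, ρ = 4533 kg/m³, cost = 16.00 $/kg
  low-carbon steel: σ_y = 318.5 MPa, ρ = 7830 kg/m³, cost = 0.9300 $/kg
  alloy steel: M = 56.7 kN·m per $
  low-carbon steel: M = 43.7 kN·m per $
  commercially pure titanium: M = 5.15 kN·m per $
  tungsten: M = 0.966 kN·m per $
The maximum is for alloy steel.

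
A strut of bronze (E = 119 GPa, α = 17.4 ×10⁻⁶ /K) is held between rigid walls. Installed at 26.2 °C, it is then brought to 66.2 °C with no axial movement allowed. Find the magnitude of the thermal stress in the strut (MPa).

ΔT = 40.00 K. Constrained thermal stress σ = E·α·ΔT = 119.0×10³ MPa × 17.4×10⁻⁶ × 40.00 = 82.8 MPa (compressive).

82.8 MPa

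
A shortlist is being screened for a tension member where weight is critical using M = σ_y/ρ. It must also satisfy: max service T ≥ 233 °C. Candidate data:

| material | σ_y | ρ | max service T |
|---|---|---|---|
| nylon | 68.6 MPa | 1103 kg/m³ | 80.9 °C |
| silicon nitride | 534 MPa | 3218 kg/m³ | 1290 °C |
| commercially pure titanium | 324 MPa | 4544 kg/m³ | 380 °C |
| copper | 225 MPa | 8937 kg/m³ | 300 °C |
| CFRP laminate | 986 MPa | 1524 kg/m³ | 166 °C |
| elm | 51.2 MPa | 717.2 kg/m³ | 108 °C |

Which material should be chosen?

silicon nitride

Screen on constraints: max service T ≥ 233 °C. Survivors: silicon nitride, commercially pure titanium, copper.
Per-candidate index values:
  silicon nitride: M = 166 kN·m/kg
  commercially pure titanium: M = 71.3 kN·m/kg
  copper: M = 25.2 kN·m/kg
Silicon nitride has the largest M.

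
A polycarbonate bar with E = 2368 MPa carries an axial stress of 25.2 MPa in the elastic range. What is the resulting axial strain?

0.0106

E = 2368 MPa = 2.368 GPa = 2368 MPa.
ε = σ/E = 25.2 / 2368 = 0.0106.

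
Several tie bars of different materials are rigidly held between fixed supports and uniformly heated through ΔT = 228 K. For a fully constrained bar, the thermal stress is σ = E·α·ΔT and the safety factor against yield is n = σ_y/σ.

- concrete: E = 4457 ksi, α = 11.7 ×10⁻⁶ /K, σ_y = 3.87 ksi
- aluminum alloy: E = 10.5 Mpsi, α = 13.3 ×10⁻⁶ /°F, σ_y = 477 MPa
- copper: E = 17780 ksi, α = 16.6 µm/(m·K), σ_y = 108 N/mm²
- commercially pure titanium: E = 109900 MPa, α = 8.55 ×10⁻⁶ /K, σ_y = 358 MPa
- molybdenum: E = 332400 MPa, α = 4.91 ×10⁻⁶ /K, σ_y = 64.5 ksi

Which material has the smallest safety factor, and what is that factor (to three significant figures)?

Converting E to GPa, α to ×10⁻⁶/K, σ_y to MPa, then σ and n for each:
  concrete: E = 30.73, α = 11.7, σ_y = 26.68 → σ = 82.0 MPa, n = 0.325
  aluminum alloy: E = 72.39, α = 23.9, σ_y = 477.0 → σ = 395 MPa, n = 1.21
  copper: E = 122.6, α = 16.6, σ_y = 108.0 → σ = 464 MPa, n = 0.233
  commercially pure titanium: E = 109.9, α = 8.55, σ_y = 358.0 → σ = 214 MPa, n = 1.67
  molybdenum: E = 332.4, α = 4.91, σ_y = 444.7 → σ = 372 MPa, n = 1.20
Smallest n: copper with n = 0.233.

copper, n = 0.233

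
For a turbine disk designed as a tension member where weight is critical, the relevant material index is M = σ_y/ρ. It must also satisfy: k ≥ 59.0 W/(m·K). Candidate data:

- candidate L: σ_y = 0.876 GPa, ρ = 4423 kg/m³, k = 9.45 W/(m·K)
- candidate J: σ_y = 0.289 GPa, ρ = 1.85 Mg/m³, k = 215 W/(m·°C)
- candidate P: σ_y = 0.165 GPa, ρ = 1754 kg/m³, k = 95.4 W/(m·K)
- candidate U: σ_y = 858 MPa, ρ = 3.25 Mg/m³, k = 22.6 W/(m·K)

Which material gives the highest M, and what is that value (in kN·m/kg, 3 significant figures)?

Screen on constraints: k ≥ 59.0 W/(m·K). Survivors: candidate J, candidate P.
Normalizing units and computing the index:
  candidate J: σ_y = 289.0 MPa, ρ = 1850 kg/m³
  candidate P: σ_y = 165.0 MPa, ρ = 1754 kg/m³
  candidate J: M = 156 kN·m/kg
  candidate P: M = 94.1 kN·m/kg
Candidate J has the largest M.

candidate J, M = 156 kN·m/kg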